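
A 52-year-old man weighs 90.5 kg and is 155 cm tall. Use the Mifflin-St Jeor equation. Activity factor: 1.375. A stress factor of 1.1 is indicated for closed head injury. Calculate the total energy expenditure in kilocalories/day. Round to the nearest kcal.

2448 kilocalories/day

Mifflin-St Jeor (male): BMR = 10(90.5) + 6.25(155) − 5(52) + 5 = 905 + 968.75 − 260 + 5 = 1618.75 kcal/day.
TEE = BMR × activity factor = 1618.75 × 1.375 = 2225.7813 kcal/day.
Apply stress factor: 2225.7813 × 1.1 = 2448.3594 kcal/day.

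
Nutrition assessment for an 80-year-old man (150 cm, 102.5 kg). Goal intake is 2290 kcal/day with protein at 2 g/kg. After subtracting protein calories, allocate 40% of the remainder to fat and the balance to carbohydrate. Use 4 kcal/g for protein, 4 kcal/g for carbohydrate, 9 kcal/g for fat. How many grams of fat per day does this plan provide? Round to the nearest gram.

65 g/day

Protein = 2 × 102.5 = 205 g → 205 × 4 = 820 kcal.
Non-protein calories = 2290 − 820 = 1470 kcal.
Fat: 40% × 1470 = 588 kcal; carbohydrate: 882 kcal.
Fat: 588 kcal ÷ 9 kcal/g = 65.3333 g.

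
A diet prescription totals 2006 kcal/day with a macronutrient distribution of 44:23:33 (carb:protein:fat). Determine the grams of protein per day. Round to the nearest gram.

Protein energy = 23% × 2006 = 461.38 kcal.
At 4 kcal/g: 461.38 ÷ 4 = 115.345 g.

115 g/day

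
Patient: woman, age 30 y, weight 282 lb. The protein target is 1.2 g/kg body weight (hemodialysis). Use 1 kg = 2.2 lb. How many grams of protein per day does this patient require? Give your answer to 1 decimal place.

153.8 g/day

Weight in kg = 282 ÷ 2.2 = 128.1818 kg.
Protein = 1.2 g/kg × 128.1818 kg = 153.8182 g/day.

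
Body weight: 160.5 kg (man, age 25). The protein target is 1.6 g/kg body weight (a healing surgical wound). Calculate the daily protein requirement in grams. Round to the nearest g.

Protein = 1.6 g/kg × 160.5 kg = 256.8 g/day.

257 g/day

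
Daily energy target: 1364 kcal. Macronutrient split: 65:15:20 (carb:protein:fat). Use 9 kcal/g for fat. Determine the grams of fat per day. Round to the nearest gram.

Fat energy = 20% × 1364 = 272.8 kcal.
At 9 kcal/g: 272.8 ÷ 9 = 30.3111 g.

30 g/day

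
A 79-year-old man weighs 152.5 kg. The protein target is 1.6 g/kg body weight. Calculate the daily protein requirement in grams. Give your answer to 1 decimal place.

Protein = 1.6 g/kg × 152.5 kg = 244 g/day.

244.0 g/day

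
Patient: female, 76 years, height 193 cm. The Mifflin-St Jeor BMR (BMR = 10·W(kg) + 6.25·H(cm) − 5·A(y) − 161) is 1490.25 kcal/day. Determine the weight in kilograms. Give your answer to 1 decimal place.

1490.25 = 10·W + 6.25(193) − 5(76) − 161
10·W = 1490.25 − 665.25 = 825, so W = 82.5 kg.

82.5 kg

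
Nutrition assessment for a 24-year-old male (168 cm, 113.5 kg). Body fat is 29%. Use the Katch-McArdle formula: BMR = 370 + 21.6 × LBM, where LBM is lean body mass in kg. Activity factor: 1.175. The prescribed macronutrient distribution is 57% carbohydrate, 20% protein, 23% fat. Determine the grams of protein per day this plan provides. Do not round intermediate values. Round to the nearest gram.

124 g/day

LBM = 113.5 × (1 − 0.29) = 80.585 kg. Katch-McArdle: BMR = 370 + 21.6 × 80.585 = 2110.636 kcal/day.
TEE = 2110.636 × 1.175 = 2479.9973 kcal/day.
Protein energy = 20% × 2479.9973 = 495.9995 kcal.
Protein = 495.9995 ÷ 4 kcal/g = 123.9999 g.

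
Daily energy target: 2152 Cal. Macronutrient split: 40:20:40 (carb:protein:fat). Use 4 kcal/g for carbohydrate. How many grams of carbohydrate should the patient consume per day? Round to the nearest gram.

215 g/day

Carbohydrate energy = 40% × 2152 = 860.8 kcal.
At 4 kcal/g: 860.8 ÷ 4 = 215.2 g.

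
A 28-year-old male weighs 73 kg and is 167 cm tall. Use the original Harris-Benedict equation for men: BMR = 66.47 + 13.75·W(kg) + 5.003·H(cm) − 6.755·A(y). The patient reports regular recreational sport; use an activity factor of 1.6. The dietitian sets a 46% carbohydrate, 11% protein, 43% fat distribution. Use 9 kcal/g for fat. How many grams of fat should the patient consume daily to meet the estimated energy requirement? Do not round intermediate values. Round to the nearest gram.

131 g/day

Harris-Benedict: BMR = 66.47 + 13.75(73) + 5.003(167) − 6.755(28) = 1716.581 kcal/day.
TEE = 1716.581 × 1.6 = 2746.5296 kcal/day.
Fat energy = 43% × 2746.5296 = 1181.0077 kcal.
Fat = 1181.0077 ÷ 9 kcal/g = 131.2231 g.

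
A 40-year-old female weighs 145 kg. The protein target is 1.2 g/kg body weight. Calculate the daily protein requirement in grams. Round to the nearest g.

Protein = 1.2 g/kg × 145 kg = 174 g/day.

174 g/day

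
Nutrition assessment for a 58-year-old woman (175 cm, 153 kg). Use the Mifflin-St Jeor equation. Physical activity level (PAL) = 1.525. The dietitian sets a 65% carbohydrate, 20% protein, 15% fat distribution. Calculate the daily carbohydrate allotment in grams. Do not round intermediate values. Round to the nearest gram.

Mifflin-St Jeor (female): BMR = 10(153) + 6.25(175) − 5(58) − 161 = 1530 + 1093.75 − 290 − 161 = 2172.75 kcal/day.
TEE = 2172.75 × 1.525 = 3313.4438 kcal/day.
Carbohydrate energy = 65% × 3313.4438 = 2153.7384 kcal.
Carbohydrate = 2153.7384 ÷ 4 kcal/g = 538.4346 g.

538 g/day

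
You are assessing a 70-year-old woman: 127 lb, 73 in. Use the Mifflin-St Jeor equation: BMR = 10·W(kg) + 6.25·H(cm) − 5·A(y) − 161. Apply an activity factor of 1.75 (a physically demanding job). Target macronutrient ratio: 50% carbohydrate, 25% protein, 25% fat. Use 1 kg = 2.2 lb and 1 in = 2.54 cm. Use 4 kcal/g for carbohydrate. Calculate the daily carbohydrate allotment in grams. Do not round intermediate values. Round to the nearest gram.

Convert to metric: weight = 127 ÷ 2.2 = 57.7273 kg; height = 73 × 2.54 = 185.42 cm.
Mifflin-St Jeor (female): BMR = 10(57.7273) + 6.25(185.42) − 5(70) − 161 = 577.2727 + 1158.875 − 350 − 161 = 1225.1477 kcal/day.
TEE = 1225.1477 × 1.75 = 2144.0085 kcal/day.
Carbohydrate energy = 50% × 2144.0085 = 1072.0043 kcal.
Carbohydrate = 1072.0043 ÷ 4 kcal/g = 268.0011 g.

268 g/day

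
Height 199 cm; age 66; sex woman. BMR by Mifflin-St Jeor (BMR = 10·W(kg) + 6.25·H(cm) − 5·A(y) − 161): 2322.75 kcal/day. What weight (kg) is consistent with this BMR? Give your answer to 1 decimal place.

2322.75 = 10·W + 6.25(199) − 5(66) − 161
10·W = 2322.75 − 752.75 = 1570, so W = 157 kg.

157.0 kg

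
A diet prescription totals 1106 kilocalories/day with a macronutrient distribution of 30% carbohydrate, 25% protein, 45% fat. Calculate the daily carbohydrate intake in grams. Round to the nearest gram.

Carbohydrate energy = 30% × 1106 = 331.8 kcal.
At 4 kcal/g: 331.8 ÷ 4 = 82.95 g.

83 g/day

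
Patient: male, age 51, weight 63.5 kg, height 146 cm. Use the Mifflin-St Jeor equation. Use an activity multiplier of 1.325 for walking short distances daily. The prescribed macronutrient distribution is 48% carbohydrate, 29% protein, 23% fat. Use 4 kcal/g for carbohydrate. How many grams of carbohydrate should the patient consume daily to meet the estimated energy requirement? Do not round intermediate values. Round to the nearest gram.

206 g/day

Mifflin-St Jeor (male): BMR = 10(63.5) + 6.25(146) − 5(51) + 5 = 635 + 912.5 − 255 + 5 = 1297.5 kcal/day.
TEE = 1297.5 × 1.325 = 1719.1875 kcal/day.
Carbohydrate energy = 48% × 1719.1875 = 825.21 kcal.
Carbohydrate = 825.21 ÷ 4 kcal/g = 206.3025 g.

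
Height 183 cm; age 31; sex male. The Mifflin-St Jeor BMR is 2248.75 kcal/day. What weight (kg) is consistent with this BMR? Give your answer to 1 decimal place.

125.5 kg

2248.75 = 10·W + 6.25(183) − 5(31) + 5
10·W = 2248.75 − 993.75 = 1255, so W = 125.5 kg.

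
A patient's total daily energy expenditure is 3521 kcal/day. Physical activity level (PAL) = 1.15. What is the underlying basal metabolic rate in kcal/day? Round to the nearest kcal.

3062 kcal/day

BMR = TEE ÷ activity factor = 3521 ÷ 1.15 = 3061.7391 kcal/day.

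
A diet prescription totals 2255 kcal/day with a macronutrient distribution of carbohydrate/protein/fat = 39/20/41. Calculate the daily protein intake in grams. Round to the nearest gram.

113 g/day

Protein energy = 20% × 2255 = 451 kcal.
At 4 kcal/g: 451 ÷ 4 = 112.75 g.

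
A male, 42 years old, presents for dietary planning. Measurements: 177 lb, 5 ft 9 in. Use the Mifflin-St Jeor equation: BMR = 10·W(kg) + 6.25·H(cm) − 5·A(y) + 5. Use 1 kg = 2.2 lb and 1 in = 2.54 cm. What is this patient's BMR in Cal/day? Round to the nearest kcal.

Convert to metric: weight = 177 ÷ 2.2 = 80.4545 kg; height = (5×12 + 9) × 2.54 = 69 × 2.54 = 175.26 cm.
Mifflin-St Jeor (male): BMR = 10(80.4545) + 6.25(175.26) − 5(42) + 5 = 804.5455 + 1095.375 − 210 + 5 = 1694.9205 kcal/day.

1695 Cal/day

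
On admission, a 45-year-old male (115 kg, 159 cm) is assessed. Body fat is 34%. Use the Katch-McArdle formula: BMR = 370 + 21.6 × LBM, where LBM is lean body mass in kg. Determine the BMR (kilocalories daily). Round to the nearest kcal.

2009 kilocalories daily

LBM = 115 × (1 − 0.34) = 75.9 kg. Katch-McArdle: BMR = 370 + 21.6 × 75.9 = 2009.44 kcal/day.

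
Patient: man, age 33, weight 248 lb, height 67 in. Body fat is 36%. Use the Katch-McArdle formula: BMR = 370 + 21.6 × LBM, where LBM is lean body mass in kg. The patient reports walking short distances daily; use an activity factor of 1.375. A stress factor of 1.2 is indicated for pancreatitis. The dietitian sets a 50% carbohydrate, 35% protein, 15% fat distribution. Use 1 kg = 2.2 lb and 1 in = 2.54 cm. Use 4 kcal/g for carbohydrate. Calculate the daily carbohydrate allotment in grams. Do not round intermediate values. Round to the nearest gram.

Convert to metric: weight = 248 ÷ 2.2 = 112.7273 kg; height = 67 × 2.54 = 170.18 cm.
LBM = 112.7273 × (1 − 0.36) = 72.1455 kg. Katch-McArdle: BMR = 370 + 21.6 × 72.1455 = 1928.3418 kcal/day.
TEE = 1928.3418 × 1.375 = 2651.47 kcal/day.
With stress factor 1.2: 2651.47 × 1.2 = 3181.764 kcal/day.
Carbohydrate energy = 50% × 3181.764 = 1590.882 kcal.
Carbohydrate = 1590.882 ÷ 4 kcal/g = 397.7205 g.

398 g/day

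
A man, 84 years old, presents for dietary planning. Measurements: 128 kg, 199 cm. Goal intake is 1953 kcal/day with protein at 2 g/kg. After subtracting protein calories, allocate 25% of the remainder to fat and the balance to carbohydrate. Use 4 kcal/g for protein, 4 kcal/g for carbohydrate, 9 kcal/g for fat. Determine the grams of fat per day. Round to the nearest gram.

26 g/day

Protein = 2 × 128 = 256 g → 256 × 4 = 1024 kcal.
Non-protein calories = 1953 − 1024 = 929 kcal.
Fat: 25% × 929 = 232.25 kcal; carbohydrate: 696.75 kcal.
Fat: 232.25 kcal ÷ 9 kcal/g = 25.8056 g.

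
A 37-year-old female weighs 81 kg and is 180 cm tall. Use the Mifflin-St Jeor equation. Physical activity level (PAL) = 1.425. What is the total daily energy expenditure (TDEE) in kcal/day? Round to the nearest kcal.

Mifflin-St Jeor (female): BMR = 10(81) + 6.25(180) − 5(37) − 161 = 810 + 1125 − 185 − 161 = 1589 kcal/day.
TEE = BMR × activity factor = 1589 × 1.425 = 2264.325 kcal/day.

2264 kcal/day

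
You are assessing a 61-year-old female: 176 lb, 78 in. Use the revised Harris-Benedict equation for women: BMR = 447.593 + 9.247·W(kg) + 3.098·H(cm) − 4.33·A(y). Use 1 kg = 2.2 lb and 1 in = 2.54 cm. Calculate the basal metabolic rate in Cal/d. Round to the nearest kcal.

1537 Cal/d

Convert to metric: weight = 176 ÷ 2.2 = 80 kg; height = 78 × 2.54 = 198.12 cm.
Harris-Benedict: BMR = 447.593 + 9.247(80) + 3.098(198.12) − 4.33(61) = 1536.9988 kcal/day.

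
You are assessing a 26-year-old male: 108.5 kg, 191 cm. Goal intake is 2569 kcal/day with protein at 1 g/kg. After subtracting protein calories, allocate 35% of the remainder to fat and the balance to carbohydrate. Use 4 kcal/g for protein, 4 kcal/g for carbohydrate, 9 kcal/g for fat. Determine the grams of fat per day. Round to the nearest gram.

83 g/day

Protein = 1 × 108.5 = 108.5 g → 108.5 × 4 = 434 kcal.
Non-protein calories = 2569 − 434 = 2135 kcal.
Fat: 35% × 2135 = 747.25 kcal; carbohydrate: 1387.75 kcal.
Fat: 747.25 kcal ÷ 9 kcal/g = 83.0278 g.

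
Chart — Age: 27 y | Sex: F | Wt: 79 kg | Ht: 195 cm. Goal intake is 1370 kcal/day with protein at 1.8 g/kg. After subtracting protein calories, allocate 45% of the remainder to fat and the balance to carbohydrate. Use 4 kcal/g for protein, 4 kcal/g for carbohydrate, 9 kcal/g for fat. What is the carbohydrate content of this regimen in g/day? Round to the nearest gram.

110 g/day

Protein = 1.8 × 79 = 142.2 g → 142.2 × 4 = 568.8 kcal.
Non-protein calories = 1370 − 568.8 = 801.2 kcal.
Fat: 45% × 801.2 = 360.54 kcal; carbohydrate: 440.66 kcal.
Carbohydrate: 440.66 kcal ÷ 4 kcal/g = 110.165 g.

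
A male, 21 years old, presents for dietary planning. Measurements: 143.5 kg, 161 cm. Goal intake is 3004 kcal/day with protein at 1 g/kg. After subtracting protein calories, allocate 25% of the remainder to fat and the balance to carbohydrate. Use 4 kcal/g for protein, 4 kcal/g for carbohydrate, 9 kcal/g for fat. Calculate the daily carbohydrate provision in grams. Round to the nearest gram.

Protein = 1 × 143.5 = 143.5 g → 143.5 × 4 = 574 kcal.
Non-protein calories = 3004 − 574 = 2430 kcal.
Fat: 25% × 2430 = 607.5 kcal; carbohydrate: 1822.5 kcal.
Carbohydrate: 1822.5 kcal ÷ 4 kcal/g = 455.625 g.

456 g/day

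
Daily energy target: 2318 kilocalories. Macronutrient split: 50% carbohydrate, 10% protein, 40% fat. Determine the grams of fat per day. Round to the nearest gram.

Fat energy = 40% × 2318 = 927.2 kcal.
At 9 kcal/g: 927.2 ÷ 9 = 103.0222 g.

103 g/day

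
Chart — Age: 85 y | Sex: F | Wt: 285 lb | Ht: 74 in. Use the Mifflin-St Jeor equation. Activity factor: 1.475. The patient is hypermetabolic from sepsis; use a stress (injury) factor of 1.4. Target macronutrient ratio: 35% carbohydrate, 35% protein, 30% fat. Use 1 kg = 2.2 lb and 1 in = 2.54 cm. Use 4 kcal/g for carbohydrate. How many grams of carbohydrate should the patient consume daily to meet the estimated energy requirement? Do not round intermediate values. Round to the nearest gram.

340 g/day

Convert to metric: weight = 285 ÷ 2.2 = 129.5455 kg; height = 74 × 2.54 = 187.96 cm.
Mifflin-St Jeor (female): BMR = 10(129.5455) + 6.25(187.96) − 5(85) − 161 = 1295.4545 + 1174.75 − 425 − 161 = 1884.2045 kcal/day.
TEE = 1884.2045 × 1.475 = 2779.2017 kcal/day.
With stress factor 1.4: 2779.2017 × 1.4 = 3890.8824 kcal/day.
Carbohydrate energy = 35% × 3890.8824 = 1361.8088 kcal.
Carbohydrate = 1361.8088 ÷ 4 kcal/g = 340.4522 g.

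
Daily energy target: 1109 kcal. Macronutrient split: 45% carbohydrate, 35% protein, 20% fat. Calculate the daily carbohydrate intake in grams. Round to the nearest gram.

Carbohydrate energy = 45% × 1109 = 499.05 kcal.
At 4 kcal/g: 499.05 ÷ 4 = 124.7625 g.

125 g/day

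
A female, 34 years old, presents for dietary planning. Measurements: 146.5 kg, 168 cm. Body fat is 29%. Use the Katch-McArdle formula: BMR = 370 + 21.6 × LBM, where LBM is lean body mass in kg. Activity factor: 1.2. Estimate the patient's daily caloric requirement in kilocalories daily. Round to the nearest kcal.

3140 kilocalories daily

LBM = 146.5 × (1 − 0.29) = 104.015 kg. Katch-McArdle: BMR = 370 + 21.6 × 104.015 = 2616.724 kcal/day.
TEE = BMR × activity factor = 2616.724 × 1.2 = 3140.0688 kcal/day.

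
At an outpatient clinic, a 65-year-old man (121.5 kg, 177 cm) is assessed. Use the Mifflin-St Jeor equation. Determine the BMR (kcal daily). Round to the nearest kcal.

2001 kcal daily

Mifflin-St Jeor (male): BMR = 10(121.5) + 6.25(177) − 5(65) + 5 = 1215 + 1106.25 − 325 + 5 = 2001.25 kcal/day.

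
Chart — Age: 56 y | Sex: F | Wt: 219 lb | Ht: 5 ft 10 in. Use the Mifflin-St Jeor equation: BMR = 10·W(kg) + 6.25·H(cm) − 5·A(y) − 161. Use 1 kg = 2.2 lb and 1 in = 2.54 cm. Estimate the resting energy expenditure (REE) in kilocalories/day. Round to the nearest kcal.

Convert to metric: weight = 219 ÷ 2.2 = 99.5455 kg; height = (5×12 + 10) × 2.54 = 70 × 2.54 = 177.8 cm.
Mifflin-St Jeor (female): BMR = 10(99.5455) + 6.25(177.8) − 5(56) − 161 = 995.4545 + 1111.25 − 280 − 161 = 1665.7045 kcal/day.

1666 kilocalories/day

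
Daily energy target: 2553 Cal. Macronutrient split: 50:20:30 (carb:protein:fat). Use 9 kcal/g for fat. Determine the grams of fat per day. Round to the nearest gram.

Fat energy = 30% × 2553 = 765.9 kcal.
At 9 kcal/g: 765.9 ÷ 9 = 85.1 g.

85 g/day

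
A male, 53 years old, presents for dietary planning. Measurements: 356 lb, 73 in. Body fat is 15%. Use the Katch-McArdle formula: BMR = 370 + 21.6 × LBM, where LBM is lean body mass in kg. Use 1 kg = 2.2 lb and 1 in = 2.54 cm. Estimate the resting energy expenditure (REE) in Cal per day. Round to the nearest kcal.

3341 Cal per day

Convert to metric: weight = 356 ÷ 2.2 = 161.8182 kg; height = 73 × 2.54 = 185.42 cm.
LBM = 161.8182 × (1 − 0.15) = 137.5455 kg. Katch-McArdle: BMR = 370 + 21.6 × 137.5455 = 3340.9818 kcal/day.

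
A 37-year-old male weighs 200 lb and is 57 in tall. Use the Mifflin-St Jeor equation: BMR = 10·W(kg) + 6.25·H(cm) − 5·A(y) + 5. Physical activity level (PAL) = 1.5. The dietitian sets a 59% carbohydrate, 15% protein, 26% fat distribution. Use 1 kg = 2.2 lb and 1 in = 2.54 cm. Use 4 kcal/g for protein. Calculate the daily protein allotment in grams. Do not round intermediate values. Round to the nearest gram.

92 g/day

Convert to metric: weight = 200 ÷ 2.2 = 90.9091 kg; height = 57 × 2.54 = 144.78 cm.
Mifflin-St Jeor (male): BMR = 10(90.9091) + 6.25(144.78) − 5(37) + 5 = 909.0909 + 904.875 − 185 + 5 = 1633.9659 kcal/day.
TEE = 1633.9659 × 1.5 = 2450.9489 kcal/day.
Protein energy = 15% × 2450.9489 = 367.6423 kcal.
Protein = 367.6423 ÷ 4 kcal/g = 91.9106 g.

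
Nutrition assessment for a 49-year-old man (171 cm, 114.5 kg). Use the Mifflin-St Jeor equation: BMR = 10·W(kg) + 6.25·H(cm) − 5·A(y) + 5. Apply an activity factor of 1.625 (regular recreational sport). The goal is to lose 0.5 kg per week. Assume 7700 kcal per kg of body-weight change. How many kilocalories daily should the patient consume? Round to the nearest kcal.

2657 kilocalories daily

Mifflin-St Jeor (male): BMR = 10(114.5) + 6.25(171) − 5(49) + 5 = 1145 + 1068.75 − 245 + 5 = 1973.75 kcal/day.
TEE = 1973.75 × 1.625 = 3207.3438 kcal/day.
Required daily deficit = 0.5 × 7700 ÷ 7 = 550 kcal/day.
Target intake = 3207.3438 − 550 = 2657.3438 kcal/day.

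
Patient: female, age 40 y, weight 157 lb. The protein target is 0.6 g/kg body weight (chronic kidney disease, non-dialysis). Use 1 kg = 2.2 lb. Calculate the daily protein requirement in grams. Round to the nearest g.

43 g/day

Weight in kg = 157 ÷ 2.2 = 71.3636 kg.
Protein = 0.6 g/kg × 71.3636 kg = 42.8182 g/day.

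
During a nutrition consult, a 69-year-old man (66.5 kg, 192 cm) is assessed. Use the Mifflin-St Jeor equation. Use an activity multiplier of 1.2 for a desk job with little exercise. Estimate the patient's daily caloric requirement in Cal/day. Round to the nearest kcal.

1830 Cal/day

Mifflin-St Jeor (male): BMR = 10(66.5) + 6.25(192) − 5(69) + 5 = 665 + 1200 − 345 + 5 = 1525 kcal/day.
TEE = BMR × activity factor = 1525 × 1.2 = 1830 kcal/day.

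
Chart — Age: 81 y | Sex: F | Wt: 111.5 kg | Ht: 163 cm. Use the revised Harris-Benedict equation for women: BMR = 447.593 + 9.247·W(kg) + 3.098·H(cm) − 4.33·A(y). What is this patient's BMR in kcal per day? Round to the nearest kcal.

Harris-Benedict: BMR = 447.593 + 9.247(111.5) + 3.098(163) − 4.33(81) = 1632.8775 kcal/day.

1633 kcal per day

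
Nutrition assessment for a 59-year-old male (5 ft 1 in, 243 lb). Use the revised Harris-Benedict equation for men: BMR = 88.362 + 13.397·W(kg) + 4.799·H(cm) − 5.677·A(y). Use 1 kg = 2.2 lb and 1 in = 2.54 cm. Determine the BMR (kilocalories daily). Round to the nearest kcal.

Convert to metric: weight = 243 ÷ 2.2 = 110.4545 kg; height = (5×12 + 1) × 2.54 = 61 × 2.54 = 154.94 cm.
Harris-Benedict: BMR = 88.362 + 13.397(110.4545) + 4.799(154.94) − 5.677(59) = 1976.7356 kcal/day.

1977 kilocalories daily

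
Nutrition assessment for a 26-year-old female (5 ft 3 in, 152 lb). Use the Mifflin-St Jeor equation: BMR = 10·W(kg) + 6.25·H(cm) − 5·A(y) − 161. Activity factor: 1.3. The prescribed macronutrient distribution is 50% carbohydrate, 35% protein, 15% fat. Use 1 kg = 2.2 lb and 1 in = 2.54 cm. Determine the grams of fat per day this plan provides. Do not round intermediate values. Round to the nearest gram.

Convert to metric: weight = 152 ÷ 2.2 = 69.0909 kg; height = (5×12 + 3) × 2.54 = 63 × 2.54 = 160.02 cm.
Mifflin-St Jeor (female): BMR = 10(69.0909) + 6.25(160.02) − 5(26) − 161 = 690.9091 + 1000.125 − 130 − 161 = 1400.0341 kcal/day.
TEE = 1400.0341 × 1.3 = 1820.0443 kcal/day.
Fat energy = 15% × 1820.0443 = 273.0066 kcal.
Fat = 273.0066 ÷ 9 kcal/g = 30.3341 g.

30 g/day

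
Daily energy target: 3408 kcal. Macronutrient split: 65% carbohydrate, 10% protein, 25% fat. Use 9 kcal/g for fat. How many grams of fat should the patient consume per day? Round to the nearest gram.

Fat energy = 25% × 3408 = 852 kcal.
At 9 kcal/g: 852 ÷ 9 = 94.6667 g.

95 g/day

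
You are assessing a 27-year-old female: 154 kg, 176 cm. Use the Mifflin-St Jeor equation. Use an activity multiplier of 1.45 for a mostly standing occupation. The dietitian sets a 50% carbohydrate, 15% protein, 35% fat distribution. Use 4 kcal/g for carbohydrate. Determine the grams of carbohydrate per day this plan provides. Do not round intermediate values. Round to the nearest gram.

Mifflin-St Jeor (female): BMR = 10(154) + 6.25(176) − 5(27) − 161 = 1540 + 1100 − 135 − 161 = 2344 kcal/day.
TEE = 2344 × 1.45 = 3398.8 kcal/day.
Carbohydrate energy = 50% × 3398.8 = 1699.4 kcal.
Carbohydrate = 1699.4 ÷ 4 kcal/g = 424.85 g.

425 g/day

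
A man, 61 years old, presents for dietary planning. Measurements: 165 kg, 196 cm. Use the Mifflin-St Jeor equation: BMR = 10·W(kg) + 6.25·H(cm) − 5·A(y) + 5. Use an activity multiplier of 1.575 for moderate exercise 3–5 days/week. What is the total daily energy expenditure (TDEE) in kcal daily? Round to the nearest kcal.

4056 kcal daily

Mifflin-St Jeor (male): BMR = 10(165) + 6.25(196) − 5(61) + 5 = 1650 + 1225 − 305 + 5 = 2575 kcal/day.
TEE = BMR × activity factor = 2575 × 1.575 = 4055.625 kcal/day.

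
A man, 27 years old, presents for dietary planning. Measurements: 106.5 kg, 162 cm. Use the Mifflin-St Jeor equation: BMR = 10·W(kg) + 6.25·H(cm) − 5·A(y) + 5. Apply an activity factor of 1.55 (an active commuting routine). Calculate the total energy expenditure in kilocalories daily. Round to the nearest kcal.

3019 kilocalories daily

Mifflin-St Jeor (male): BMR = 10(106.5) + 6.25(162) − 5(27) + 5 = 1065 + 1012.5 − 135 + 5 = 1947.5 kcal/day.
TEE = BMR × activity factor = 1947.5 × 1.55 = 3018.625 kcal/day.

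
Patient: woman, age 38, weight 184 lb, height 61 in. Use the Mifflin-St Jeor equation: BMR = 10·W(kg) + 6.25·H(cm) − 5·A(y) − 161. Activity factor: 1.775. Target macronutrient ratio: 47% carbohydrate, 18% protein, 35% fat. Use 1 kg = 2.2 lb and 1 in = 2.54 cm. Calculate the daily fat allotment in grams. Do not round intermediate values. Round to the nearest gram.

Convert to metric: weight = 184 ÷ 2.2 = 83.6364 kg; height = 61 × 2.54 = 154.94 cm.
Mifflin-St Jeor (female): BMR = 10(83.6364) + 6.25(154.94) − 5(38) − 161 = 836.3636 + 968.375 − 190 − 161 = 1453.7386 kcal/day.
TEE = 1453.7386 × 1.775 = 2580.3861 kcal/day.
Fat energy = 35% × 2580.3861 = 903.1351 kcal.
Fat = 903.1351 ÷ 9 kcal/g = 100.3483 g.

100 g/day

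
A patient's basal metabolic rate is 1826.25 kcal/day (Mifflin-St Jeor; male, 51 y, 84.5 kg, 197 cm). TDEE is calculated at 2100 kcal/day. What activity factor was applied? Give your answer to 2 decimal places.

Activity factor = TEE ÷ BMR = 2100 ÷ 1826.25 = 1.15.

1.15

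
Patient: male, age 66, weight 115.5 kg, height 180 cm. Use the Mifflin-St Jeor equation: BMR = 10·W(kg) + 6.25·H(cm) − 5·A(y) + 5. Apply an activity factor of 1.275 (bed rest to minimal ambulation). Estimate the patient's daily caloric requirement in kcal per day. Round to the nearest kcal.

2493 kcal per day

Mifflin-St Jeor (male): BMR = 10(115.5) + 6.25(180) − 5(66) + 5 = 1155 + 1125 − 330 + 5 = 1955 kcal/day.
TEE = BMR × activity factor = 1955 × 1.275 = 2492.625 kcal/day.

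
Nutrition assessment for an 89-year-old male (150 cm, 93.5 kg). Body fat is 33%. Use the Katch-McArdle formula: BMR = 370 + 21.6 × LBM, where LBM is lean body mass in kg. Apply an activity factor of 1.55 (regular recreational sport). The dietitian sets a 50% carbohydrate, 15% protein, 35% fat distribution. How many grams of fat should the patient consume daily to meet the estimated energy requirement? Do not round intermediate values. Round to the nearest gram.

104 g/day

LBM = 93.5 × (1 − 0.33) = 62.645 kg. Katch-McArdle: BMR = 370 + 21.6 × 62.645 = 1723.132 kcal/day.
TEE = 1723.132 × 1.55 = 2670.8546 kcal/day.
Fat energy = 35% × 2670.8546 = 934.7991 kcal.
Fat = 934.7991 ÷ 9 kcal/g = 103.8666 g.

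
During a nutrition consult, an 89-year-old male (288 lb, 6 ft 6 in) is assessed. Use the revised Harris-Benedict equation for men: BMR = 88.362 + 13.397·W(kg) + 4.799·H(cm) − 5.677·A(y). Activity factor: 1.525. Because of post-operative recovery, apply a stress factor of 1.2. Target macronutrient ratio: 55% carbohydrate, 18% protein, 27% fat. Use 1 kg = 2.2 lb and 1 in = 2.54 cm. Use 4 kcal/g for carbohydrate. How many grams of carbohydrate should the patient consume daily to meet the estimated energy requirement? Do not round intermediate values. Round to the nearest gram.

Convert to metric: weight = 288 ÷ 2.2 = 130.9091 kg; height = (6×12 + 6) × 2.54 = 78 × 2.54 = 198.12 cm.
Harris-Benedict: BMR = 88.362 + 13.397(130.9091) + 4.799(198.12) − 5.677(89) = 2287.676 kcal/day.
TEE = 2287.676 × 1.525 = 3488.7059 kcal/day.
With stress factor 1.2: 3488.7059 × 1.2 = 4186.447 kcal/day.
Carbohydrate energy = 55% × 4186.447 = 2302.5459 kcal.
Carbohydrate = 2302.5459 ÷ 4 kcal/g = 575.6365 g.

576 g/day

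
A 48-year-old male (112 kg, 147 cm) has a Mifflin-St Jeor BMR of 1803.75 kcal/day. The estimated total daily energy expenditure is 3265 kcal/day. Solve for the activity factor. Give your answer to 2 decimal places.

1.81

Activity factor = TEE ÷ BMR = 3265 ÷ 1803.75 = 1.81.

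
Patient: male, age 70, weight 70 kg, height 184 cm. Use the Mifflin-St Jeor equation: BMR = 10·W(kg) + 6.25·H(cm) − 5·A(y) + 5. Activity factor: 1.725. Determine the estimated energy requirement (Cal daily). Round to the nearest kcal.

2596 Cal daily

Mifflin-St Jeor (male): BMR = 10(70) + 6.25(184) − 5(70) + 5 = 700 + 1150 − 350 + 5 = 1505 kcal/day.
TEE = BMR × activity factor = 1505 × 1.725 = 2596.125 kcal/day.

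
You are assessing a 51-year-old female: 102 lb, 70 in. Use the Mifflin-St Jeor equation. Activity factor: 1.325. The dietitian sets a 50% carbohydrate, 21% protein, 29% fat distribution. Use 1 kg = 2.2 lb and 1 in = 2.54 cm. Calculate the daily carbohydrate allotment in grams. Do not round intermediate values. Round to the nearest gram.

Convert to metric: weight = 102 ÷ 2.2 = 46.3636 kg; height = 70 × 2.54 = 177.8 cm.
Mifflin-St Jeor (female): BMR = 10(46.3636) + 6.25(177.8) − 5(51) − 161 = 463.6364 + 1111.25 − 255 − 161 = 1158.8864 kcal/day.
TEE = 1158.8864 × 1.325 = 1535.5244 kcal/day.
Carbohydrate energy = 50% × 1535.5244 = 767.7622 kcal.
Carbohydrate = 767.7622 ÷ 4 kcal/g = 191.9406 g.

192 g/day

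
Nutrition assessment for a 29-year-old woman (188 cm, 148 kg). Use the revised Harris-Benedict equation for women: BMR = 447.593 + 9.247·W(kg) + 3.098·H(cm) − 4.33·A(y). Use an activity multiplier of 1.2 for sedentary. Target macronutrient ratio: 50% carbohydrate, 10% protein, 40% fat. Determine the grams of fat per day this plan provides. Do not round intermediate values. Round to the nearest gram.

121 g/day

Harris-Benedict: BMR = 447.593 + 9.247(148) + 3.098(188) − 4.33(29) = 2273.003 kcal/day.
TEE = 2273.003 × 1.2 = 2727.6036 kcal/day.
Fat energy = 40% × 2727.6036 = 1091.0414 kcal.
Fat = 1091.0414 ÷ 9 kcal/g = 121.2268 g.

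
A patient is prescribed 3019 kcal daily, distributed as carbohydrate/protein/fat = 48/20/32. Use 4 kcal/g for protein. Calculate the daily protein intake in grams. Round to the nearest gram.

Protein energy = 20% × 3019 = 603.8 kcal.
At 4 kcal/g: 603.8 ÷ 4 = 150.95 g.

151 g/day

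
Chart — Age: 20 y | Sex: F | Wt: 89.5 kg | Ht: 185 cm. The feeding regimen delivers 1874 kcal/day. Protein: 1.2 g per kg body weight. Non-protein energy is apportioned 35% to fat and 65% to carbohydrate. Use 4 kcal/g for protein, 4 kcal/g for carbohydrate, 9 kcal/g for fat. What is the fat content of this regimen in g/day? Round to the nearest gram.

56 g/day

Protein = 1.2 × 89.5 = 107.4 g → 107.4 × 4 = 429.6 kcal.
Non-protein calories = 1874 − 429.6 = 1444.4 kcal.
Fat: 35% × 1444.4 = 505.54 kcal; carbohydrate: 938.86 kcal.
Fat: 505.54 kcal ÷ 9 kcal/g = 56.1711 g.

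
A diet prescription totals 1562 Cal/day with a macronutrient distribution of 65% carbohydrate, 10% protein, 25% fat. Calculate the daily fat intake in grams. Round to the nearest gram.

43 g/day

Fat energy = 25% × 1562 = 390.5 kcal.
At 9 kcal/g: 390.5 ÷ 9 = 43.3889 g.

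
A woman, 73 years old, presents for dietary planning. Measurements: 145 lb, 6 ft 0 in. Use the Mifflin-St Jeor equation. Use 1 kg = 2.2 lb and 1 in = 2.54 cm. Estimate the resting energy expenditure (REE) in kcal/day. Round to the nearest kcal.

1276 kcal/day

Convert to metric: weight = 145 ÷ 2.2 = 65.9091 kg; height = (6×12 + 0) × 2.54 = 72 × 2.54 = 182.88 cm.
Mifflin-St Jeor (female): BMR = 10(65.9091) + 6.25(182.88) − 5(73) − 161 = 659.0909 + 1143 − 365 − 161 = 1276.0909 kcal/day.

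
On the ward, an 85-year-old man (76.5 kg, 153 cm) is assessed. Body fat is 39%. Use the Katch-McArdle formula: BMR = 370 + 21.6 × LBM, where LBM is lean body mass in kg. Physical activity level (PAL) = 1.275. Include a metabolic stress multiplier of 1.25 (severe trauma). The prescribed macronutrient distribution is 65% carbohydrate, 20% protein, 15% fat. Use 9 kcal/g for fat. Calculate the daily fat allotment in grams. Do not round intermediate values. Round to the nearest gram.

LBM = 76.5 × (1 − 0.39) = 46.665 kg. Katch-McArdle: BMR = 370 + 21.6 × 46.665 = 1377.964 kcal/day.
TEE = 1377.964 × 1.275 = 1756.9041 kcal/day.
With stress factor 1.25: 1756.9041 × 1.25 = 2196.1301 kcal/day.
Fat energy = 15% × 2196.1301 = 329.4195 kcal.
Fat = 329.4195 ÷ 9 kcal/g = 36.6022 g.

37 g/day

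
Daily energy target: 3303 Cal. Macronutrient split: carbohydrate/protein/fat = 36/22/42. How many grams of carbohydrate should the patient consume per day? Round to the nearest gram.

Carbohydrate energy = 36% × 3303 = 1189.08 kcal.
At 4 kcal/g: 1189.08 ÷ 4 = 297.27 g.

297 g/day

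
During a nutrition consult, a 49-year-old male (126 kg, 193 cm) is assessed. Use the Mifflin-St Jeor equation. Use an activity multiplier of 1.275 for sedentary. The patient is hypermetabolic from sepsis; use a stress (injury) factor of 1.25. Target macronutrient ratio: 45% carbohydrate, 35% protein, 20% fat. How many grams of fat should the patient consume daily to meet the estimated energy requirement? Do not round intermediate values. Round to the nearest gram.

Mifflin-St Jeor (male): BMR = 10(126) + 6.25(193) − 5(49) + 5 = 1260 + 1206.25 − 245 + 5 = 2226.25 kcal/day.
TEE = 2226.25 × 1.275 = 2838.4688 kcal/day.
With stress factor 1.25: 2838.4688 × 1.25 = 3548.0859 kcal/day.
Fat energy = 20% × 3548.0859 = 709.6172 kcal.
Fat = 709.6172 ÷ 9 kcal/g = 78.8464 g.

79 g/day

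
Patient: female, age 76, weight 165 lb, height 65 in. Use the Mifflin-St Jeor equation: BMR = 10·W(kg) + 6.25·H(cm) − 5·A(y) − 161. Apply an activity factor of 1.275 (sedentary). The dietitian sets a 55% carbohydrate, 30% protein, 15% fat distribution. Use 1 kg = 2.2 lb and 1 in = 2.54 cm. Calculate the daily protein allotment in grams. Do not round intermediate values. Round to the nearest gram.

Convert to metric: weight = 165 ÷ 2.2 = 75 kg; height = 65 × 2.54 = 165.1 cm.
Mifflin-St Jeor (female): BMR = 10(75) + 6.25(165.1) − 5(76) − 161 = 750 + 1031.875 − 380 − 161 = 1240.875 kcal/day.
TEE = 1240.875 × 1.275 = 1582.1156 kcal/day.
Protein energy = 30% × 1582.1156 = 474.6347 kcal.
Protein = 474.6347 ÷ 4 kcal/g = 118.6587 g.

119 g/day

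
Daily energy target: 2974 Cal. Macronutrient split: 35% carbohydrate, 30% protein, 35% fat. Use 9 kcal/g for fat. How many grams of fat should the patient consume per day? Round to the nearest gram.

116 g/day

Fat energy = 35% × 2974 = 1040.9 kcal.
At 9 kcal/g: 1040.9 ÷ 9 = 115.6556 g.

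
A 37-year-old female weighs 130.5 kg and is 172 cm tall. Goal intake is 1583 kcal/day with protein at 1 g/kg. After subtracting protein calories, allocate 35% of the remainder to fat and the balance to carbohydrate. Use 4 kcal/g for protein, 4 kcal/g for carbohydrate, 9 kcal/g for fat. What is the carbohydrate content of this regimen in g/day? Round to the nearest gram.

Protein = 1 × 130.5 = 130.5 g → 130.5 × 4 = 522 kcal.
Non-protein calories = 1583 − 522 = 1061 kcal.
Fat: 35% × 1061 = 371.35 kcal; carbohydrate: 689.65 kcal.
Carbohydrate: 689.65 kcal ÷ 4 kcal/g = 172.4125 g.

172 g/day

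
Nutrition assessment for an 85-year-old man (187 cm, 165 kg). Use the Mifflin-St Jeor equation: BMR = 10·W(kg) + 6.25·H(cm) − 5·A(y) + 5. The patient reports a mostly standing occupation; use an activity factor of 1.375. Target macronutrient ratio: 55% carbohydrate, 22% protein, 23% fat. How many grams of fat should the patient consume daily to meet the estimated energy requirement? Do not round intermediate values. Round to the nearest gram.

84 g/day

Mifflin-St Jeor (male): BMR = 10(165) + 6.25(187) − 5(85) + 5 = 1650 + 1168.75 − 425 + 5 = 2398.75 kcal/day.
TEE = 2398.75 × 1.375 = 3298.2813 kcal/day.
Fat energy = 23% × 3298.2813 = 758.6047 kcal.
Fat = 758.6047 ÷ 9 kcal/g = 84.2894 g.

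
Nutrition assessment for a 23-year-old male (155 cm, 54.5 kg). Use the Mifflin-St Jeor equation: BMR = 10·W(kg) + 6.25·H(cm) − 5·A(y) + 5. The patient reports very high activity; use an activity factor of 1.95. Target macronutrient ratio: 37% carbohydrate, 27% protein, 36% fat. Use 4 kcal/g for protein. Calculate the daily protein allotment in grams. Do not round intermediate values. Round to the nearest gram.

Mifflin-St Jeor (male): BMR = 10(54.5) + 6.25(155) − 5(23) + 5 = 545 + 968.75 − 115 + 5 = 1403.75 kcal/day.
TEE = 1403.75 × 1.95 = 2737.3125 kcal/day.
Protein energy = 27% × 2737.3125 = 739.0744 kcal.
Protein = 739.0744 ÷ 4 kcal/g = 184.7686 g.

185 g/day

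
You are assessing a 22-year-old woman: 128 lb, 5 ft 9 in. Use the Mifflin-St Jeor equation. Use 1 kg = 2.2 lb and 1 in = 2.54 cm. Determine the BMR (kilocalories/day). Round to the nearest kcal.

1406 kilocalories/day

Convert to metric: weight = 128 ÷ 2.2 = 58.1818 kg; height = (5×12 + 9) × 2.54 = 69 × 2.54 = 175.26 cm.
Mifflin-St Jeor (female): BMR = 10(58.1818) + 6.25(175.26) − 5(22) − 161 = 581.8182 + 1095.375 − 110 − 161 = 1406.1932 kcal/day.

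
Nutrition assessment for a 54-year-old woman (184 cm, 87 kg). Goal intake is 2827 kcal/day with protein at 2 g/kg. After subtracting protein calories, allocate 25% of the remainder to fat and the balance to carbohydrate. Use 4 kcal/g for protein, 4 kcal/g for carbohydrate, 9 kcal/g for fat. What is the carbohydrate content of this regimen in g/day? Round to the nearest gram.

400 g/day

Protein = 2 × 87 = 174 g → 174 × 4 = 696 kcal.
Non-protein calories = 2827 − 696 = 2131 kcal.
Fat: 25% × 2131 = 532.75 kcal; carbohydrate: 1598.25 kcal.
Carbohydrate: 1598.25 kcal ÷ 4 kcal/g = 399.5625 g.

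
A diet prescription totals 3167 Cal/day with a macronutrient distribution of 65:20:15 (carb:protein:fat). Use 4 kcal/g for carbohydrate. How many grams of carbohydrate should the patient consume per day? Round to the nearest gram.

Carbohydrate energy = 65% × 3167 = 2058.55 kcal.
At 4 kcal/g: 2058.55 ÷ 4 = 514.6375 g.

515 g/day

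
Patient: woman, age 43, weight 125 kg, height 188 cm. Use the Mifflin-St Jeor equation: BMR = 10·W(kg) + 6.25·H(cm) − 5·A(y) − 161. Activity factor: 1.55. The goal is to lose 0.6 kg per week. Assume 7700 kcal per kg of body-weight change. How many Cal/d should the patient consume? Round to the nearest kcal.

2516 Cal/d

Mifflin-St Jeor (female): BMR = 10(125) + 6.25(188) − 5(43) − 161 = 1250 + 1175 − 215 − 161 = 2049 kcal/day.
TEE = 2049 × 1.55 = 3175.95 kcal/day.
Required daily deficit = 0.6 × 7700 ÷ 7 = 660 kcal/day.
Target intake = 3175.95 − 660 = 2515.95 kcal/day.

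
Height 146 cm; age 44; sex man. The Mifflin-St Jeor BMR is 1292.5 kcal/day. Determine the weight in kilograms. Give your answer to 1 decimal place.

1292.5 = 10·W + 6.25(146) − 5(44) + 5
10·W = 1292.5 − 697.5 = 595, so W = 59.5 kg.

59.5 kg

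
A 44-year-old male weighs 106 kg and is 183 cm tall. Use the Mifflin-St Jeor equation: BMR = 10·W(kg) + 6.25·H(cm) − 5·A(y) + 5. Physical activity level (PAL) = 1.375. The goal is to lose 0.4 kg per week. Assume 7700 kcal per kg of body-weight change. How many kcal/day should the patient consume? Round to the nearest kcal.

2295 kcal/day

Mifflin-St Jeor (male): BMR = 10(106) + 6.25(183) − 5(44) + 5 = 1060 + 1143.75 − 220 + 5 = 1988.75 kcal/day.
TEE = 1988.75 × 1.375 = 2734.5313 kcal/day.
Required daily deficit = 0.4 × 7700 ÷ 7 = 440 kcal/day.
Target intake = 2734.5313 − 440 = 2294.5313 kcal/day.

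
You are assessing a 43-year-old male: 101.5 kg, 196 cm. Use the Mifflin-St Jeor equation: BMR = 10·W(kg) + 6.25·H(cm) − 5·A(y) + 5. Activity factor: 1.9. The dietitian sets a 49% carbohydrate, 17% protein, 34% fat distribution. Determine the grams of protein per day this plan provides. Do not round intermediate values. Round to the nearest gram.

Mifflin-St Jeor (male): BMR = 10(101.5) + 6.25(196) − 5(43) + 5 = 1015 + 1225 − 215 + 5 = 2030 kcal/day.
TEE = 2030 × 1.9 = 3857 kcal/day.
Protein energy = 17% × 3857 = 655.69 kcal.
Protein = 655.69 ÷ 4 kcal/g = 163.9225 g.

164 g/day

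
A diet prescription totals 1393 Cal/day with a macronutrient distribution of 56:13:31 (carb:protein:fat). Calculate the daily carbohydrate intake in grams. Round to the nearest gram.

195 g/day

Carbohydrate energy = 56% × 1393 = 780.08 kcal.
At 4 kcal/g: 780.08 ÷ 4 = 195.02 g.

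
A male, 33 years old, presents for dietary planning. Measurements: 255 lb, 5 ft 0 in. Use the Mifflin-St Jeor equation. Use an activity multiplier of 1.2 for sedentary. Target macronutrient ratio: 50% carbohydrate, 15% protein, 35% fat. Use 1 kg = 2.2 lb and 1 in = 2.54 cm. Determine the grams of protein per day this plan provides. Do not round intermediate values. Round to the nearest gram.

Convert to metric: weight = 255 ÷ 2.2 = 115.9091 kg; height = (5×12 + 0) × 2.54 = 60 × 2.54 = 152.4 cm.
Mifflin-St Jeor (male): BMR = 10(115.9091) + 6.25(152.4) − 5(33) + 5 = 1159.0909 + 952.5 − 165 + 5 = 1951.5909 kcal/day.
TEE = 1951.5909 × 1.2 = 2341.9091 kcal/day.
Protein energy = 15% × 2341.9091 = 351.2864 kcal.
Protein = 351.2864 ÷ 4 kcal/g = 87.8216 g.

88 g/day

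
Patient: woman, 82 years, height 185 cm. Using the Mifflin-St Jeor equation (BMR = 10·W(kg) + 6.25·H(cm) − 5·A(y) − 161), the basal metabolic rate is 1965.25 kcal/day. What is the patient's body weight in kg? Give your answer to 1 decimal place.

1965.25 = 10·W + 6.25(185) − 5(82) − 161
10·W = 1965.25 − 585.25 = 1380, so W = 138 kg.

138.0 kg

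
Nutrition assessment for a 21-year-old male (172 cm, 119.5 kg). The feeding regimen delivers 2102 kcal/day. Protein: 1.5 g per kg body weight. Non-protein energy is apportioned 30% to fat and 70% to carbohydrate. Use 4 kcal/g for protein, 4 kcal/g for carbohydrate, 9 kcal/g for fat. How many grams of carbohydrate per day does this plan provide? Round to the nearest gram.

Protein = 1.5 × 119.5 = 179.25 g → 179.25 × 4 = 717 kcal.
Non-protein calories = 2102 − 717 = 1385 kcal.
Fat: 30% × 1385 = 415.5 kcal; carbohydrate: 969.5 kcal.
Carbohydrate: 969.5 kcal ÷ 4 kcal/g = 242.375 g.

242 g/day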